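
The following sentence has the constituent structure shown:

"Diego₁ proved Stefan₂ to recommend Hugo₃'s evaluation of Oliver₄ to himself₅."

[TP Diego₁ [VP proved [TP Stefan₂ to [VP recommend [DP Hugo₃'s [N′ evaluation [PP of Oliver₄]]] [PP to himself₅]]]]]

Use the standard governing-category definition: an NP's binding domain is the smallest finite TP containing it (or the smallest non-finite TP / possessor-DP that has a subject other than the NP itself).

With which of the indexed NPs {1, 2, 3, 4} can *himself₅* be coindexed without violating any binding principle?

{2}

*himself* is an anaphor, so Principle A applies: it must be bound in its binding domain.
Binding domain of *himself₅*: the embedded TP, whose subject is Stefan₂.
*Diego₁* c-commands the anaphor but is outside its binding domain → cannot satisfy Principle A.
*Stefan₂* c-commands the anaphor within its binding domain → licit binder.
*Hugo₃* does not c-command the anaphor → cannot bind it.
*Oliver₄* does not c-command the anaphor → cannot bind it.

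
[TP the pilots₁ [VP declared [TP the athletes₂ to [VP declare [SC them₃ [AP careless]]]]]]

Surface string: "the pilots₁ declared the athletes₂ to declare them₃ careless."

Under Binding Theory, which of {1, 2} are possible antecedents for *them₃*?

{1}

*them* is a pronoun, so Principle B applies: it must be free in its binding domain.
Binding domain of *them₃*: the embedded TP, whose subject is the athletes₂.
*the pilots₁* c-commands the pronoun but from outside its binding domain, and is not c-commanded by it → coindexation permitted.
*the athletes₂* c-commands the pronoun within its binding domain → coindexation would violate Principle B.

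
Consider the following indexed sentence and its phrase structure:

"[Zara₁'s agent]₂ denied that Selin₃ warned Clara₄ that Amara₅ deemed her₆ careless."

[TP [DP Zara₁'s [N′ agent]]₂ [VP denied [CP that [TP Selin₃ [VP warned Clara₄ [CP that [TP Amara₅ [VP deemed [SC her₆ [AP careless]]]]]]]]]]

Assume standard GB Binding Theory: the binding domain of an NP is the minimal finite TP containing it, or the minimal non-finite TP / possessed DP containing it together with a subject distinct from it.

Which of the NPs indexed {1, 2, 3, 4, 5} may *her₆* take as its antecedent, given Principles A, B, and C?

*her* is a pronoun, so Principle B applies: it must be free in its binding domain.
Binding domain of *her₆*: the embedded TP, whose subject is Amara₅.
*Zara₁* and the pronoun do not c-command one another → neither Principle B nor Principle C is at stake; coindexation permitted.
*[Zara₁'s agent]₂* c-commands the pronoun but from outside its binding domain, and is not c-commanded by it → coindexation permitted.
*Selin₃* c-commands the pronoun but from outside its binding domain, and is not c-commanded by it → coindexation permitted.
*Clara₄* c-commands the pronoun but from outside its binding domain, and is not c-commanded by it → coindexation permitted.
*Amara₅* c-commands the pronoun within its binding domain → coindexation would violate Principle B.

{1, 2, 3, 4}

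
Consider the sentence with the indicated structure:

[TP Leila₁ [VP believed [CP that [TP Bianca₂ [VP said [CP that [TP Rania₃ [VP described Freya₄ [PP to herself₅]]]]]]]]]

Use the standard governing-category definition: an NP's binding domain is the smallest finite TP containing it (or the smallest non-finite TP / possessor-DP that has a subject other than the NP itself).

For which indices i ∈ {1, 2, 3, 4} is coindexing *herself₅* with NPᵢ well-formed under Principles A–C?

{3, 4}

*herself* is an anaphor, so Principle A applies: it must be bound in its binding domain.
Binding domain of *herself₅*: the embedded TP, whose subject is Rania₃.
*Leila₁* c-commands the anaphor but is outside its binding domain → cannot satisfy Principle A.
*Bianca₂* c-commands the anaphor but is outside its binding domain → cannot satisfy Principle A.
*Rania₃* c-commands the anaphor within its binding domain → licit binder.
*Freya₄* c-commands the anaphor within its binding domain → licit binder.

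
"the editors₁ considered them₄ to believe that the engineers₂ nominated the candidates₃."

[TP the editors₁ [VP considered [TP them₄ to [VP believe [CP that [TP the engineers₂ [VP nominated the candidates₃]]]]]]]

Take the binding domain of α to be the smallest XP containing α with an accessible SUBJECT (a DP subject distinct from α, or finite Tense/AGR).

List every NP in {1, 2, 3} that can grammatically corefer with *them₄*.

none

*them* is a pronoun, so Principle B applies: it must be free in its binding domain.
Binding domain of *them₄*: the matrix TP, whose subject is the editors₁.
*the editors₁* c-commands the pronoun within its binding domain → coindexation would violate Principle B.
*the engineers₂*: the pronoun c-commands this R-expression → coindexation would violate Principle C on *the engineers₂*.
*the candidates₃*: the pronoun c-commands this R-expression → coindexation would violate Principle C on *the candidates₃*.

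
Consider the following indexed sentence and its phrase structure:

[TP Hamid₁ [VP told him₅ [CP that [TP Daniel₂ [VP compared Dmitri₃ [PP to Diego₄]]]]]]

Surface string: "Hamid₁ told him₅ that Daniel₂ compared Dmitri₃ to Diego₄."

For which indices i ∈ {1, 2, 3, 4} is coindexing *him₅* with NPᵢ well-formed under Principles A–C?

none

*him* is a pronoun, so Principle B applies: it must be free in its binding domain.
Binding domain of *him₅*: the matrix TP, whose subject is Hamid₁.
*Hamid₁* c-commands the pronoun within its binding domain → coindexation would violate Principle B.
*Daniel₂*: the pronoun c-commands this R-expression → coindexation would violate Principle C on *Daniel₂*.
*Dmitri₃*: the pronoun c-commands this R-expression → coindexation would violate Principle C on *Dmitri₃*.
*Diego₄*: the pronoun c-commands this R-expression → coindexation would violate Principle C on *Diego₄*.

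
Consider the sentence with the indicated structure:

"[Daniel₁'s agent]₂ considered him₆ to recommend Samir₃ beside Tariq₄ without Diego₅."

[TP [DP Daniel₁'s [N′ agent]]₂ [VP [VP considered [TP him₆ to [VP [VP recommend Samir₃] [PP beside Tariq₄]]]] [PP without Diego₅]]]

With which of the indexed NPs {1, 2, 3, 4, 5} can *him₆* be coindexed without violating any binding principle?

{1, 5}

*him* is a pronoun, so Principle B applies: it must be free in its binding domain.
Binding domain of *him₆*: the matrix TP, whose subject is [Daniel₁'s agent]₂.
*Daniel₁* and the pronoun do not c-command one another → neither Principle B nor Principle C is at stake; coindexation permitted.
*[Daniel₁'s agent]₂* c-commands the pronoun within its binding domain → coindexation would violate Principle B.
*Samir₃*: the pronoun c-commands this R-expression → coindexation would violate Principle C on *Samir₃*.
*Tariq₄*: the pronoun c-commands this R-expression → coindexation would violate Principle C on *Tariq₄*.
*Diego₅* and the pronoun do not c-command one another → neither Principle B nor Principle C is at stake; coindexation permitted.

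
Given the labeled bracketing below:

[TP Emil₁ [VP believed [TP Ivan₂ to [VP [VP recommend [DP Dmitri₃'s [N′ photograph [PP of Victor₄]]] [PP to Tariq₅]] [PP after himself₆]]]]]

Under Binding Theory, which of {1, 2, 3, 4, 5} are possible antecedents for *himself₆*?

*himself* is an anaphor, so Principle A applies: it must be bound in its binding domain.
Binding domain of *himself₆*: the embedded TP, whose subject is Ivan₂.
*Emil₁* c-commands the anaphor but is outside its binding domain → cannot satisfy Principle A.
*Ivan₂* c-commands the anaphor within its binding domain → licit binder.
*Dmitri₃* does not c-command the anaphor → cannot bind it.
*Victor₄* does not c-command the anaphor → cannot bind it.
*Tariq₅* does not c-command the anaphor → cannot bind it.

{2}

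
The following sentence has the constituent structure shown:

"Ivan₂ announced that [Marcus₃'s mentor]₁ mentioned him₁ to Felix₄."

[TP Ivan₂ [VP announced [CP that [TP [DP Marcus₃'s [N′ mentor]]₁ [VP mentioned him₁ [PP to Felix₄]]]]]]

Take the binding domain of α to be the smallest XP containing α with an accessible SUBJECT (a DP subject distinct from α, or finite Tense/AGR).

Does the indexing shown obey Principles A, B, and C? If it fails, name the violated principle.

Principle B

The two coindexed NPs are *[Marcus₃'s mentor]₁* and *him₁*.
*him₁* is a pronoun. Its binding domain is the embedded TP, whose subject is [Marcus₃'s mentor]₁.
*[Marcus₃'s mentor]₁* c-commands it within that domain and carries the same index.
The pronoun is locally bound → Principle B violation.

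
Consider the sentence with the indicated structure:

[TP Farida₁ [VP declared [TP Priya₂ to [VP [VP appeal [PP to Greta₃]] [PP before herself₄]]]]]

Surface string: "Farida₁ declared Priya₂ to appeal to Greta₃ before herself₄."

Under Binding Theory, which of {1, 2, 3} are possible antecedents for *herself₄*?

*herself* is an anaphor, so Principle A applies: it must be bound in its binding domain.
Binding domain of *herself₄*: the embedded TP, whose subject is Priya₂.
*Farida₁* c-commands the anaphor but is outside its binding domain → cannot satisfy Principle A.
*Priya₂* c-commands the anaphor within its binding domain → licit binder.
*Greta₃* does not c-command the anaphor → cannot bind it.

{2}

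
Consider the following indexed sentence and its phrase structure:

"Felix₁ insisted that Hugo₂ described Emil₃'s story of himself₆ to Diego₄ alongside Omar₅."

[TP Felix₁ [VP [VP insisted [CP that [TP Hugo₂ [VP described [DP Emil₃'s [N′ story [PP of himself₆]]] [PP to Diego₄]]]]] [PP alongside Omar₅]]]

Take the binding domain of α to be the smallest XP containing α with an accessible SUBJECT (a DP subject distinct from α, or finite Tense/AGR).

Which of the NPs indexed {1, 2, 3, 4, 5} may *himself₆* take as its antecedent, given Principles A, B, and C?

*himself* is an anaphor, so Principle A applies: it must be bound in its binding domain.
Binding domain of *himself₆*: the possessed DP, whose subject is Emil₃.
*Felix₁* c-commands the anaphor but is outside its binding domain → cannot satisfy Principle A.
*Hugo₂* c-commands the anaphor but is outside its binding domain → cannot satisfy Principle A.
*Emil₃* c-commands the anaphor within its binding domain → licit binder.
*Diego₄* does not c-command the anaphor → cannot bind it.
*Omar₅* does not c-command the anaphor → cannot bind it.

{3}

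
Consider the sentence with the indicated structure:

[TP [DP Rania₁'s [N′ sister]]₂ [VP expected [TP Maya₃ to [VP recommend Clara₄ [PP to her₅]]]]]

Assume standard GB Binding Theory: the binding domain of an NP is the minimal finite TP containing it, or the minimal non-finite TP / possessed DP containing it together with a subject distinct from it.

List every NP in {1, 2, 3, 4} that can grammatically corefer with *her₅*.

{1, 2}

*her* is a pronoun, so Principle B applies: it must be free in its binding domain.
Binding domain of *her₅*: the embedded TP, whose subject is Maya₃.
*Rania₁* and the pronoun do not c-command one another → neither Principle B nor Principle C is at stake; coindexation permitted.
*[Rania₁'s sister]₂* c-commands the pronoun but from outside its binding domain, and is not c-commanded by it → coindexation permitted.
*Maya₃* c-commands the pronoun within its binding domain → coindexation would violate Principle B.
*Clara₄* c-commands the pronoun within its binding domain → coindexation would violate Principle B.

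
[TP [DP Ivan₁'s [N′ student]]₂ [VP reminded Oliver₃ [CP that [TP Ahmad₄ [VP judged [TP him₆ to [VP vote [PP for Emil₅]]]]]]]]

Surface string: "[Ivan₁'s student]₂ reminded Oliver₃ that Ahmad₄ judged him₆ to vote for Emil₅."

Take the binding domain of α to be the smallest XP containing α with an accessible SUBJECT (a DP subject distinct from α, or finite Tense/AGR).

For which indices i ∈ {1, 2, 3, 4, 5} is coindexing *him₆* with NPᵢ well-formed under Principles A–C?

*him* is a pronoun, so Principle B applies: it must be free in its binding domain.
Binding domain of *him₆*: the embedded TP, whose subject is Ahmad₄.
*Ivan₁* and the pronoun do not c-command one another → neither Principle B nor Principle C is at stake; coindexation permitted.
*[Ivan₁'s student]₂* c-commands the pronoun but from outside its binding domain, and is not c-commanded by it → coindexation permitted.
*Oliver₃* c-commands the pronoun but from outside its binding domain, and is not c-commanded by it → coindexation permitted.
*Ahmad₄* c-commands the pronoun within its binding domain → coindexation would violate Principle B.
*Emil₅*: the pronoun c-commands this R-expression → coindexation would violate Principle C on *Emil₅*.

{1, 2, 3}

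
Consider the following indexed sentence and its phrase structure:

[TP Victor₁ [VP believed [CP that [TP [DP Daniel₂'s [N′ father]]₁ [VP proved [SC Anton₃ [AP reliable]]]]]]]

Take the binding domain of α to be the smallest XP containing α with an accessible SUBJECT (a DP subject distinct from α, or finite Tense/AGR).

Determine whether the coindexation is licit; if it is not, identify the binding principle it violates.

Principle C

The two coindexed NPs are *[Daniel₂'s father]₁* and *Victor₁*.
*[Daniel₂'s father]₁* is an R-expression. Principle C requires it to be free everywhere.
*Victor₁* c-commands it and carries the same index.
The R-expression is bound → Principle C violation.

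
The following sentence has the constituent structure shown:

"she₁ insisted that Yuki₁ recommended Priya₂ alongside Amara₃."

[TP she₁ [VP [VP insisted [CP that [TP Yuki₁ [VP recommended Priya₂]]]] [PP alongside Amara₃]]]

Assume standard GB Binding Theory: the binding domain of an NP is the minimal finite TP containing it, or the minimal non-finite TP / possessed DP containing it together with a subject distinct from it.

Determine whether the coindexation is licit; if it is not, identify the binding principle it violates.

The two coindexed NPs are *she₁* and *Yuki₁*.
*Yuki₁* is an R-expression. Principle C requires it to be free everywhere.
*she₁* c-commands it and carries the same index.
The R-expression is bound → Principle C violation.

Principle C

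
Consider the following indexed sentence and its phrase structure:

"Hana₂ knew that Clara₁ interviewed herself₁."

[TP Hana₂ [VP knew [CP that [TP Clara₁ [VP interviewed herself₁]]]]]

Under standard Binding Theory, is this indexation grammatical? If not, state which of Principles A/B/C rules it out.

grammatical

The two coindexed NPs are *Clara₁* and *herself₁*.
*herself₁* is an anaphor; its binding domain is the embedded TP, whose subject is Clara₁. *Clara₁* c-commands it within that domain and shares its index, so Principle A is satisfied.
*Clara₁* is an R-expression; *herself₁* does not c-command it, and no other NP shares its index, so Principle C is satisfied.
All principles are respected.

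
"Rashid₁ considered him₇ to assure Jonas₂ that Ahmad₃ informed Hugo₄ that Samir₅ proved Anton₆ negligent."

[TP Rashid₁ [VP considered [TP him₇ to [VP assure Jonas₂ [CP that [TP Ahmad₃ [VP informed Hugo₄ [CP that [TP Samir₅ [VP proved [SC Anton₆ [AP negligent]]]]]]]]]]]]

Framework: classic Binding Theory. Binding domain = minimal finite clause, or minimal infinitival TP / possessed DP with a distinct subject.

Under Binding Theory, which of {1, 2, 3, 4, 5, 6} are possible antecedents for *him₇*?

none

*him* is a pronoun, so Principle B applies: it must be free in its binding domain.
Binding domain of *him₇*: the matrix TP, whose subject is Rashid₁.
*Rashid₁* c-commands the pronoun within its binding domain → coindexation would violate Principle B.
*Jonas₂*: the pronoun c-commands this R-expression → coindexation would violate Principle C on *Jonas₂*.
*Ahmad₃*: the pronoun c-commands this R-expression → coindexation would violate Principle C on *Ahmad₃*.
*Hugo₄*: the pronoun c-commands this R-expression → coindexation would violate Principle C on *Hugo₄*.
*Samir₅*: the pronoun c-commands this R-expression → coindexation would violate Principle C on *Samir₅*.
*Anton₆*: the pronoun c-commands this R-expression → coindexation would violate Principle C on *Anton₆*.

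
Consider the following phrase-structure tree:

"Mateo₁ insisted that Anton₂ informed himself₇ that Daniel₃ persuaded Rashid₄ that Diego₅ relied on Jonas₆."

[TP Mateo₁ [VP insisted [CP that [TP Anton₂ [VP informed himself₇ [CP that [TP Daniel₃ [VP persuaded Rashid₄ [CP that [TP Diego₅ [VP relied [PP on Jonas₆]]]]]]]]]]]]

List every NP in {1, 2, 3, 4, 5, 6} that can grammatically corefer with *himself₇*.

{2}

*himself* is an anaphor, so Principle A applies: it must be bound in its binding domain.
Binding domain of *himself₇*: the embedded TP, whose subject is Anton₂.
*Mateo₁* c-commands the anaphor but is outside its binding domain → cannot satisfy Principle A.
*Anton₂* c-commands the anaphor within its binding domain → licit binder.
*Daniel₃* does not c-command the anaphor → cannot bind it.
*Rashid₄* does not c-command the anaphor → cannot bind it.
*Diego₅* does not c-command the anaphor → cannot bind it.
*Jonas₆* does not c-command the anaphor → cannot bind it.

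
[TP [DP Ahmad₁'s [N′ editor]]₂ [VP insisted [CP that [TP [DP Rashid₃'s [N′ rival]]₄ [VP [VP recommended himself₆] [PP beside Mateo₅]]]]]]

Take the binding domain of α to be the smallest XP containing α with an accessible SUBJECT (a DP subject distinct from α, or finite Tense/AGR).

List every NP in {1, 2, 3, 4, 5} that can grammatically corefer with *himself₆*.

{4}

*himself* is an anaphor, so Principle A applies: it must be bound in its binding domain.
Binding domain of *himself₆*: the embedded TP, whose subject is [Rashid₃'s rival]₄.
*Ahmad₁* does not c-command the anaphor → cannot bind it.
*[Ahmad₁'s editor]₂* c-commands the anaphor but is outside its binding domain → cannot satisfy Principle A.
*Rashid₃* does not c-command the anaphor → cannot bind it.
*[Rashid₃'s rival]₄* c-commands the anaphor within its binding domain → licit binder.
*Mateo₅* does not c-command the anaphor → cannot bind it.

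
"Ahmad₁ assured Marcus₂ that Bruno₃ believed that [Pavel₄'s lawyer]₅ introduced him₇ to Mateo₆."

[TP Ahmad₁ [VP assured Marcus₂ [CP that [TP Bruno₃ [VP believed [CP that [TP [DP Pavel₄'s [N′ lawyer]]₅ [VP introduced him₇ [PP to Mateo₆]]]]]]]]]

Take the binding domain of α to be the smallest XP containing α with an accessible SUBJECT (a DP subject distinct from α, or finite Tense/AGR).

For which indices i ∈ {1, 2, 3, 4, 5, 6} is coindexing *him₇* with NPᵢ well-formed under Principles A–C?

*him* is a pronoun, so Principle B applies: it must be free in its binding domain.
Binding domain of *him₇*: the embedded TP, whose subject is [Pavel₄'s lawyer]₅.
*Ahmad₁* c-commands the pronoun but from outside its binding domain, and is not c-commanded by it → coindexation permitted.
*Marcus₂* c-commands the pronoun but from outside its binding domain, and is not c-commanded by it → coindexation permitted.
*Bruno₃* c-commands the pronoun but from outside its binding domain, and is not c-commanded by it → coindexation permitted.
*Pavel₄* and the pronoun do not c-command one another → neither Principle B nor Principle C is at stake; coindexation permitted.
*[Pavel₄'s lawyer]₅* c-commands the pronoun within its binding domain → coindexation would violate Principle B.
*Mateo₆*: the pronoun c-commands this R-expression → coindexation would violate Principle C on *Mateo₆*.

{1, 2, 3, 4}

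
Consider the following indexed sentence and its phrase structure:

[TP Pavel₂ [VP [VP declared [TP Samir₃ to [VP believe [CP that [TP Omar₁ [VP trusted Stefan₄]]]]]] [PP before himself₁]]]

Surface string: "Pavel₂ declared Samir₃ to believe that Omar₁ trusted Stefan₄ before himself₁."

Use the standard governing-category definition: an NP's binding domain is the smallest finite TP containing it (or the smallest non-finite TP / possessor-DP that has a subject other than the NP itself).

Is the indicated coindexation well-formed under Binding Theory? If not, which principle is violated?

The two coindexed NPs are *Omar₁* and *himself₁*.
*himself₁* is an anaphor. Principle A requires it to be bound within its binding domain — the matrix TP, whose subject is Pavel₂.
Within that domain it is c-commanded by *Pavel₂*, which does not share its index.
*Omar₁* does not c-command the anaphor at all.
The anaphor is unbound in its domain → Principle A violation.

Principle A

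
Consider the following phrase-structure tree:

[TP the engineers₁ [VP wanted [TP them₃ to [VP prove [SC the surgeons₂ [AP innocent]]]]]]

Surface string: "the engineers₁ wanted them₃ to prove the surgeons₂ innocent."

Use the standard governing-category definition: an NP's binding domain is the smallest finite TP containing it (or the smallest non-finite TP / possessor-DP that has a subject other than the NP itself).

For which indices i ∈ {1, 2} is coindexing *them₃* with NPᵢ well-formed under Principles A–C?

none

*them* is a pronoun, so Principle B applies: it must be free in its binding domain.
Binding domain of *them₃*: the matrix TP, whose subject is the engineers₁.
*the engineers₁* c-commands the pronoun within its binding domain → coindexation would violate Principle B.
*the surgeons₂*: the pronoun c-commands this R-expression → coindexation would violate Principle C on *the surgeons₂*.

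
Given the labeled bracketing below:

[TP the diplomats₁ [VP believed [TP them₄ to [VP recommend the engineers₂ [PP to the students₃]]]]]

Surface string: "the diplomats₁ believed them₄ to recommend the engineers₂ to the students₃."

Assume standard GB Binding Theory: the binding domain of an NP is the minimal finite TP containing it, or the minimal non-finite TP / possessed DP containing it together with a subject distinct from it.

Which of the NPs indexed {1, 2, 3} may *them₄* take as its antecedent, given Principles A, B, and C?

*them* is a pronoun, so Principle B applies: it must be free in its binding domain.
Binding domain of *them₄*: the matrix TP, whose subject is the diplomats₁.
*the diplomats₁* c-commands the pronoun within its binding domain → coindexation would violate Principle B.
*the engineers₂*: the pronoun c-commands this R-expression → coindexation would violate Principle C on *the engineers₂*.
*the students₃*: the pronoun c-commands this R-expression → coindexation would violate Principle C on *the students₃*.

none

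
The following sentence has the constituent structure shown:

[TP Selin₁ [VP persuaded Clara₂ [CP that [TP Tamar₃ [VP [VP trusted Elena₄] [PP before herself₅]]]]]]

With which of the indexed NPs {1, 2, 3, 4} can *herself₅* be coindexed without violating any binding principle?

*herself* is an anaphor, so Principle A applies: it must be bound in its binding domain.
Binding domain of *herself₅*: the embedded TP, whose subject is Tamar₃.
*Selin₁* c-commands the anaphor but is outside its binding domain → cannot satisfy Principle A.
*Clara₂* c-commands the anaphor but is outside its binding domain → cannot satisfy Principle A.
*Tamar₃* c-commands the anaphor within its binding domain → licit binder.
*Elena₄* does not c-command the anaphor → cannot bind it.

{3}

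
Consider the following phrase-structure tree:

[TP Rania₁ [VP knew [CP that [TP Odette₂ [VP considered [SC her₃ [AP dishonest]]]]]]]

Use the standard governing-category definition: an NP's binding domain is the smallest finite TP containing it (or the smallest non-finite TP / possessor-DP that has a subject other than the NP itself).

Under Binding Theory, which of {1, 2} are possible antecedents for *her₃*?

{1}

*her* is a pronoun, so Principle B applies: it must be free in its binding domain.
Binding domain of *her₃*: the embedded TP, whose subject is Odette₂.
*Rania₁* c-commands the pronoun but from outside its binding domain, and is not c-commanded by it → coindexation permitted.
*Odette₂* c-commands the pronoun within its binding domain → coindexation would violate Principle B.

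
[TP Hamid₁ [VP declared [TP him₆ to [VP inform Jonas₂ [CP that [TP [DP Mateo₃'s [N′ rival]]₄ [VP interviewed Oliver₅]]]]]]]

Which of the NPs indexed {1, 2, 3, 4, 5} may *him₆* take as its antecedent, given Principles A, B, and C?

*him* is a pronoun, so Principle B applies: it must be free in its binding domain.
Binding domain of *him₆*: the matrix TP, whose subject is Hamid₁.
*Hamid₁* c-commands the pronoun within its binding domain → coindexation would violate Principle B.
*Jonas₂*: the pronoun c-commands this R-expression → coindexation would violate Principle C on *Jonas₂*.
*Mateo₃*: the pronoun c-commands this R-expression → coindexation would violate Principle C on *Mateo₃*.
*[Mateo₃'s rival]₄*: the pronoun c-commands this R-expression → coindexation would violate Principle C on *[Mateo₃'s rival]₄*.
*Oliver₅*: the pronoun c-commands this R-expression → coindexation would violate Principle C on *Oliver₅*.

none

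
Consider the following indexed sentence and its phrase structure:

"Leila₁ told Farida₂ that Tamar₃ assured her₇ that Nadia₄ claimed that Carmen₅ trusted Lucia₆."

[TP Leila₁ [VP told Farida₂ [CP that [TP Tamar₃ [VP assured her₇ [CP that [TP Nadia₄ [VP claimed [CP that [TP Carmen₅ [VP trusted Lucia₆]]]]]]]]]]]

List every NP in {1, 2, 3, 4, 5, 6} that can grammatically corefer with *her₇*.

{1, 2}

*her* is a pronoun, so Principle B applies: it must be free in its binding domain.
Binding domain of *her₇*: the embedded TP, whose subject is Tamar₃.
*Leila₁* c-commands the pronoun but from outside its binding domain, and is not c-commanded by it → coindexation permitted.
*Farida₂* c-commands the pronoun but from outside its binding domain, and is not c-commanded by it → coindexation permitted.
*Tamar₃* c-commands the pronoun within its binding domain → coindexation would violate Principle B.
*Nadia₄*: the pronoun c-commands this R-expression → coindexation would violate Principle C on *Nadia₄*.
*Carmen₅*: the pronoun c-commands this R-expression → coindexation would violate Principle C on *Carmen₅*.
*Lucia₆*: the pronoun c-commands this R-expression → coindexation would violate Principle C on *Lucia₆*.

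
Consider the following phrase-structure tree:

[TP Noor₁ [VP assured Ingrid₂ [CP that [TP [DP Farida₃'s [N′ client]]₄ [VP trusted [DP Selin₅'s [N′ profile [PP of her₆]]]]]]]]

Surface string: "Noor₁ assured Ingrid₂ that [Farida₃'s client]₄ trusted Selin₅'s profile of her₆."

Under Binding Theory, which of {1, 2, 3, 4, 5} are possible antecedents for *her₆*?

{1, 2, 3, 4}

*her* is a pronoun, so Principle B applies: it must be free in its binding domain.
Binding domain of *her₆*: the possessed DP, whose subject is Selin₅.
*Noor₁* c-commands the pronoun but from outside its binding domain, and is not c-commanded by it → coindexation permitted.
*Ingrid₂* c-commands the pronoun but from outside its binding domain, and is not c-commanded by it → coindexation permitted.
*Farida₃* and the pronoun do not c-command one another → neither Principle B nor Principle C is at stake; coindexation permitted.
*[Farida₃'s client]₄* c-commands the pronoun but from outside its binding domain, and is not c-commanded by it → coindexation permitted.
*Selin₅* c-commands the pronoun within its binding domain → coindexation would violate Principle B.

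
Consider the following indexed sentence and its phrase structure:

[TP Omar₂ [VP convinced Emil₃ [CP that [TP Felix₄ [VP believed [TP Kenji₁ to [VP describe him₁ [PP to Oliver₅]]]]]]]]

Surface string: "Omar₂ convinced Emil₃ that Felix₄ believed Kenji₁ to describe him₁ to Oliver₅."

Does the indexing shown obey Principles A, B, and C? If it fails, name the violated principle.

Principle B

The two coindexed NPs are *Kenji₁* and *him₁*.
*him₁* is a pronoun. Its binding domain is the embedded TP, whose subject is Kenji₁.
*Kenji₁* c-commands it within that domain and carries the same index.
The pronoun is locally bound → Principle B violation.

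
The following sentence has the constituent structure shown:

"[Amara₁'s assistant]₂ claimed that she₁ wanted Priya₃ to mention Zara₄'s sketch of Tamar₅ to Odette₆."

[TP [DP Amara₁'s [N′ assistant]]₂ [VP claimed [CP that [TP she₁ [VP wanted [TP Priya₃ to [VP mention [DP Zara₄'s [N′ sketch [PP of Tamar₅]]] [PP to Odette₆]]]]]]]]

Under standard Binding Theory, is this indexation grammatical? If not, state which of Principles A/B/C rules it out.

grammatical

The two coindexed NPs are *Amara₁* and *she₁*.
*she₁* is a pronoun; nothing c-commands it within its binding domain (the embedded TP.), so Principle B holds trivially.
*Amara₁* is an R-expression; *she₁* does not c-command it, and no other NP shares its index, so Principle C is satisfied.
All principles are respected.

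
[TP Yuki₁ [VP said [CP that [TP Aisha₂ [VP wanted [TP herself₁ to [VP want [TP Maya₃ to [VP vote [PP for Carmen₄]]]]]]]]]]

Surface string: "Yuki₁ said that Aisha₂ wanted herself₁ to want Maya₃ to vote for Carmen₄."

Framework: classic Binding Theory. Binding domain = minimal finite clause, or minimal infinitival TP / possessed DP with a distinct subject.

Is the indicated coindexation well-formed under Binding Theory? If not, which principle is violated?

Principle A

The two coindexed NPs are *Yuki₁* and *herself₁*.
*herself₁* is an anaphor. Principle A requires it to be bound within its binding domain — the embedded TP, whose subject is Aisha₂.
Within that domain it is c-commanded by *Aisha₂*, which does not share its index.
*Yuki₁* does c-command the anaphor, but from outside its binding domain.
The anaphor is unbound in its domain → Principle A violation.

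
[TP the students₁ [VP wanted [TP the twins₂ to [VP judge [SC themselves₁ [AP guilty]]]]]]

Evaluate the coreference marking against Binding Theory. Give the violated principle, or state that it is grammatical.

The two coindexed NPs are *the students₁* and *themselves₁*.
*themselves₁* is an anaphor. Principle A requires it to be bound within its binding domain — the embedded TP, whose subject is the twins₂.
Within that domain it is c-commanded by *the twins₂*, which does not share its index.
*the students₁* does c-command the anaphor, but from outside its binding domain.
The anaphor is unbound in its domain → Principle A violation.

Principle A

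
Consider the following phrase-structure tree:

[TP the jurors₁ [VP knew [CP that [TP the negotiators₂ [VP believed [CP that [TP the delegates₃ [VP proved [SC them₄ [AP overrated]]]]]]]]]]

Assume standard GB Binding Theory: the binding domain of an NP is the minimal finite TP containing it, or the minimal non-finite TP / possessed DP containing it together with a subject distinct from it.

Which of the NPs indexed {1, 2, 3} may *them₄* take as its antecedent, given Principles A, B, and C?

{1, 2}

*them* is a pronoun, so Principle B applies: it must be free in its binding domain.
Binding domain of *them₄*: the embedded TP, whose subject is the delegates₃.
*the jurors₁* c-commands the pronoun but from outside its binding domain, and is not c-commanded by it → coindexation permitted.
*the negotiators₂* c-commands the pronoun but from outside its binding domain, and is not c-commanded by it → coindexation permitted.
*the delegates₃* c-commands the pronoun within its binding domain → coindexation would violate Principle B.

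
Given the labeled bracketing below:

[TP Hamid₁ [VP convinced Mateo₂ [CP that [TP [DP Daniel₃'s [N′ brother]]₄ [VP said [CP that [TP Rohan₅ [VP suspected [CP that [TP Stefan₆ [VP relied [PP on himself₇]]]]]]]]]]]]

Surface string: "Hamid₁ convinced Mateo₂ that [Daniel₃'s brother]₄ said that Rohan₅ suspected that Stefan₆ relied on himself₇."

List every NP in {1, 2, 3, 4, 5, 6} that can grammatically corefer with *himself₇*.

{6}

*himself* is an anaphor, so Principle A applies: it must be bound in its binding domain.
Binding domain of *himself₇*: the embedded TP, whose subject is Stefan₆.
*Hamid₁* c-commands the anaphor but is outside its binding domain → cannot satisfy Principle A.
*Mateo₂* c-commands the anaphor but is outside its binding domain → cannot satisfy Principle A.
*Daniel₃* does not c-command the anaphor → cannot bind it.
*[Daniel₃'s brother]₄* c-commands the anaphor but is outside its binding domain → cannot satisfy Principle A.
*Rohan₅* c-commands the anaphor but is outside its binding domain → cannot satisfy Principle A.
*Stefan₆* c-commands the anaphor within its binding domain → licit binder.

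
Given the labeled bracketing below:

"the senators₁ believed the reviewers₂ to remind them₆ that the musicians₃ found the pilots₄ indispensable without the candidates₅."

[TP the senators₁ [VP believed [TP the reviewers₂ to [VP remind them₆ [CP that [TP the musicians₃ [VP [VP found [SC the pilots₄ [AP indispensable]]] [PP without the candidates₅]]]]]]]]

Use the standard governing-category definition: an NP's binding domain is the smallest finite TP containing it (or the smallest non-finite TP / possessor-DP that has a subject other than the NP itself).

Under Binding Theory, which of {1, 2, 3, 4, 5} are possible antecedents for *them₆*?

{1}

*them* is a pronoun, so Principle B applies: it must be free in its binding domain.
Binding domain of *them₆*: the embedded TP, whose subject is the reviewers₂.
*the senators₁* c-commands the pronoun but from outside its binding domain, and is not c-commanded by it → coindexation permitted.
*the reviewers₂* c-commands the pronoun within its binding domain → coindexation would violate Principle B.
*the musicians₃*: the pronoun c-commands this R-expression → coindexation would violate Principle C on *the musicians₃*.
*the pilots₄*: the pronoun c-commands this R-expression → coindexation would violate Principle C on *the pilots₄*.
*the candidates₅*: the pronoun c-commands this R-expression → coindexation would violate Principle C on *the candidates₅*.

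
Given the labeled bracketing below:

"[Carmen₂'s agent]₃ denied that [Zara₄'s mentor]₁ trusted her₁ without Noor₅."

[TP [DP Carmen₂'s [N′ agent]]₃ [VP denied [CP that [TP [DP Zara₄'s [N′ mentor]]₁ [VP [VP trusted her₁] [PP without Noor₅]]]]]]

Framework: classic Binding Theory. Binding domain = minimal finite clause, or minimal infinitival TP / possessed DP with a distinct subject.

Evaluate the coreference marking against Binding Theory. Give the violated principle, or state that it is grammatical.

Principle B

The two coindexed NPs are *[Zara₄'s mentor]₁* and *her₁*.
*her₁* is a pronoun. Its binding domain is the embedded TP, whose subject is [Zara₄'s mentor]₁.
*[Zara₄'s mentor]₁* c-commands it within that domain and carries the same index.
The pronoun is locally bound → Principle B violation.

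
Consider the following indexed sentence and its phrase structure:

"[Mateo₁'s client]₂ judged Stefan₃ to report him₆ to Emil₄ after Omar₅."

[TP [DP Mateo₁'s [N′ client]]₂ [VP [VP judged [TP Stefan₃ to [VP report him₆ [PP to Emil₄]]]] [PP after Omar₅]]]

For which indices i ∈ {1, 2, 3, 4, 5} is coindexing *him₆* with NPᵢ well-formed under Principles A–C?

{1, 2, 5}

*him* is a pronoun, so Principle B applies: it must be free in its binding domain.
Binding domain of *him₆*: the embedded TP, whose subject is Stefan₃.
*Mateo₁* and the pronoun do not c-command one another → neither Principle B nor Principle C is at stake; coindexation permitted.
*[Mateo₁'s client]₂* c-commands the pronoun but from outside its binding domain, and is not c-commanded by it → coindexation permitted.
*Stefan₃* c-commands the pronoun within its binding domain → coindexation would violate Principle B.
*Emil₄*: the pronoun c-commands this R-expression → coindexation would violate Principle C on *Emil₄*.
*Omar₅* and the pronoun do not c-command one another → neither Principle B nor Principle C is at stake; coindexation permitted.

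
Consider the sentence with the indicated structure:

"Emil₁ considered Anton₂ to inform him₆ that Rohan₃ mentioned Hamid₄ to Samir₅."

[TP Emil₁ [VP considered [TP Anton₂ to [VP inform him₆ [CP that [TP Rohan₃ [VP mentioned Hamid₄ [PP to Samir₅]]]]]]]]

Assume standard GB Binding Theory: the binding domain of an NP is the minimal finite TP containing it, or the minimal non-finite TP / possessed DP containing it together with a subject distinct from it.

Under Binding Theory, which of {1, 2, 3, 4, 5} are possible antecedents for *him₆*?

*him* is a pronoun, so Principle B applies: it must be free in its binding domain.
Binding domain of *him₆*: the embedded TP, whose subject is Anton₂.
*Emil₁* c-commands the pronoun but from outside its binding domain, and is not c-commanded by it → coindexation permitted.
*Anton₂* c-commands the pronoun within its binding domain → coindexation would violate Principle B.
*Rohan₃*: the pronoun c-commands this R-expression → coindexation would violate Principle C on *Rohan₃*.
*Hamid₄*: the pronoun c-commands this R-expression → coindexation would violate Principle C on *Hamid₄*.
*Samir₅*: the pronoun c-commands this R-expression → coindexation would violate Principle C on *Samir₅*.

{1}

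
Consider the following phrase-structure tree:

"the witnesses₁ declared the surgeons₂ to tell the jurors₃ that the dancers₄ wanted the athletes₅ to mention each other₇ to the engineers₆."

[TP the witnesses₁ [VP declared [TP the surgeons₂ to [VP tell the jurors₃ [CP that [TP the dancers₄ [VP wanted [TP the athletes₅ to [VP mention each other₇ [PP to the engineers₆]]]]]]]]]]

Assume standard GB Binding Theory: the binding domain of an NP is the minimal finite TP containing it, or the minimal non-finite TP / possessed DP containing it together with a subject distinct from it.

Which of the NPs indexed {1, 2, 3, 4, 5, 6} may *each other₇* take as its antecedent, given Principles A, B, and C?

{5}

*each other* is an anaphor, so Principle A applies: it must be bound in its binding domain.
Binding domain of *each other₇*: the embedded TP, whose subject is the athletes₅.
*the witnesses₁* c-commands the anaphor but is outside its binding domain → cannot satisfy Principle A.
*the surgeons₂* c-commands the anaphor but is outside its binding domain → cannot satisfy Principle A.
*the jurors₃* c-commands the anaphor but is outside its binding domain → cannot satisfy Principle A.
*the dancers₄* c-commands the anaphor but is outside its binding domain → cannot satisfy Principle A.
*the athletes₅* c-commands the anaphor within its binding domain → licit binder.
*the engineers₆* does not c-command the anaphor → cannot bind it.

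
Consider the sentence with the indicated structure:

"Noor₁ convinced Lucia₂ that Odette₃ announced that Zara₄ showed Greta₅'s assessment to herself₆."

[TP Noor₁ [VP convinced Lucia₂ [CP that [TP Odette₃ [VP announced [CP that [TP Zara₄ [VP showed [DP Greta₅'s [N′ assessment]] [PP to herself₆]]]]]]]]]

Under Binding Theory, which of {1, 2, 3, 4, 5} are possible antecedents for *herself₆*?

*herself* is an anaphor, so Principle A applies: it must be bound in its binding domain.
Binding domain of *herself₆*: the embedded TP, whose subject is Zara₄.
*Noor₁* c-commands the anaphor but is outside its binding domain → cannot satisfy Principle A.
*Lucia₂* c-commands the anaphor but is outside its binding domain → cannot satisfy Principle A.
*Odette₃* c-commands the anaphor but is outside its binding domain → cannot satisfy Principle A.
*Zara₄* c-commands the anaphor within its binding domain → licit binder.
*Greta₅* does not c-command the anaphor → cannot bind it.

{4}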